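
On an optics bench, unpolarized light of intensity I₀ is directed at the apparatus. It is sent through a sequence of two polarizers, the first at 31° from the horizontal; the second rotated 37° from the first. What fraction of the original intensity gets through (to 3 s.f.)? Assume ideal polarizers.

≈ 0.319 I₀

Unpolarized light through the first polarizer → I₁ = ½ I₀, now polarized at 31°.
I₂ = I₁ cos²(37°) = 0.5 · 0.6378 I₀ = 0.3189 I₀.
Transmitted fraction = 0.3189.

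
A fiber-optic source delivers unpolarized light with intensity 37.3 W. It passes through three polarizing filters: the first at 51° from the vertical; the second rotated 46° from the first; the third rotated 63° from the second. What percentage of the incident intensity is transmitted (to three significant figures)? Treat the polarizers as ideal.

≈ 4.97%

Unpolarized light through the first polarizer → I₁ = 37.3 W/2 = 18.65 W, polarized at 51°.
I₂ = I₁ · cos²(46°) = 18.65 · 0.4826 = 9 W.
I₃ = I₂ · cos²(63°) = 9 · 0.2061 = 1.855 W.
That is 4.973% of the incident intensity.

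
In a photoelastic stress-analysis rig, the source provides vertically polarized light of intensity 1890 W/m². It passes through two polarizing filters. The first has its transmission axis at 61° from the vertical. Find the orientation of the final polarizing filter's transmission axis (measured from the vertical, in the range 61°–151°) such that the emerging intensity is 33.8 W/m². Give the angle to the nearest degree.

By Malus's law, I₁ = I₀ cos²(61° − 0°) = I₀ cos²(61°) = 0.235 I₀.
Target fraction: 33.8 / 1890 W/m² = 0.01788 of I₀.
Need I₂/I₀ = 0.01788, so cos²(θ − 61°) = 0.01788 / 0.235 = 0.07609.
θ − 61° = arccos(√0.07609) = 74.0°, giving θ ≈ 61 + 74.0 = 135.0°.

θ ≈ 135°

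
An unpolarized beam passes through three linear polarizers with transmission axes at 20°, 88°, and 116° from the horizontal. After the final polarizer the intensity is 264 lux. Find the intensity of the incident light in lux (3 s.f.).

I₀ ≈ 4830 lux

Unpolarized light through the first polarizer → I₁ = ½ I₀, now polarized at 20°.
I₂ = I₁ cos²(88° − 20°) = 0.5 I₀ · cos²(68°) = 0.07017 I₀.
I₃ = I₂ cos²(116° − 88°) = 0.07017 I₀ · cos²(28°) = 0.0547 I₀.
So 264 lux = 0.0547 I₀, giving I₀ = 264/0.0547 = 4826 lux.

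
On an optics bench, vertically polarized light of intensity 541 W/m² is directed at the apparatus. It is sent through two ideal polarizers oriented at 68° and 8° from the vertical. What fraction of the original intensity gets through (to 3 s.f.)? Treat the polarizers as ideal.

I/I₀ ≈ 0.0351

I₁ = 541 W/m² · cos²(68°) = 75.92 W/m².
I₂ = I₁ · cos²(60°) = 75.92 · 0.25 = 18.98 W/m².
Transmitted fraction = 0.03508.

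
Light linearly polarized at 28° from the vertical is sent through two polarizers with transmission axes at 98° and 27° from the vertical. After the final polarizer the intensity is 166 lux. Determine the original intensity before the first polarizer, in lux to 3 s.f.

By Malus's law, I₁ = I₀ cos²(98° − 28°) = I₀ cos²(70°) = 0.117 I₀.
I₂ = I₁ cos²(27° − 98°) = 0.117 I₀ · cos²(71°) = 0.0124 I₀.
So 166 lux = 0.0124 I₀, giving I₀ = 166/0.0124 = 1.339e+04 lux.

I₀ ≈ 1.34e4 lux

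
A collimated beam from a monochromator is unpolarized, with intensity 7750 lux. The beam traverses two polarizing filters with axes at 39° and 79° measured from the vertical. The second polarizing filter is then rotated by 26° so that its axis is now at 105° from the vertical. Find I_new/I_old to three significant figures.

I_new/I_old ≈ 0.282

Before rotation:
Unpolarized light through the first polarizer → I₁ = ½ I₀, now polarized at 39°.
I₂ = I₁ cos²(79° − 39°) = 0.5 I₀ · cos²(40°) = 0.2934 I₀.
After rotation:
Unpolarized light through the first polarizer → I₁ = ½ I₀, now polarized at 39°.
I₂ = I₁ cos²(105° − 39°) = 0.5 I₀ · cos²(66°) = 0.08272 I₀.
Ratio = 0.08272 / 0.2934 = 0.2819.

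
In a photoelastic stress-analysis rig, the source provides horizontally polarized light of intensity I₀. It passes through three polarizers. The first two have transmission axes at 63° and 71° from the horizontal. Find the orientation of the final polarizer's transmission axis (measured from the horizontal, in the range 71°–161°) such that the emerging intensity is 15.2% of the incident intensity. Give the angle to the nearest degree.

By Malus's law, I₁ = I₀ cos²(63° − 0°) = I₀ cos²(63°) = 0.2061 I₀.
I₂ = I₁ cos²(71° − 63°) = 0.2061 I₀ · cos²(8°) = 0.2021 I₀.
Need I₃/I₀ = 0.152, so cos²(θ − 71°) = 0.152 / 0.2021 = 0.752.
θ − 71° = arccos(√0.752) = 29.9°, giving θ ≈ 71 + 29.9 = 100.9°.

θ ≈ 101°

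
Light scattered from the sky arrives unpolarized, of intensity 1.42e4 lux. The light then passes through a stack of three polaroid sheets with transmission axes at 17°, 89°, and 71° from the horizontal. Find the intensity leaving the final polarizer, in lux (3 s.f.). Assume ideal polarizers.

I ≈ 613 lux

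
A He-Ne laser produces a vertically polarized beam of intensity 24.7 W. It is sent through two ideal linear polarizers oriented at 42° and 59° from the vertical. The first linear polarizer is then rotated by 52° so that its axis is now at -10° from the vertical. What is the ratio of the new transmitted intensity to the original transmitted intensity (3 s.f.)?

I_new/I_old ≈ 0.247

Before rotation:
By Malus's law, I₁ = I₀ cos²(42° − 0°) = I₀ cos²(42°) = 0.5523 I₀.
I₂ = I₁ cos²(59° − 42°) = 0.5523 I₀ · cos²(17°) = 0.5051 I₀.
After rotation:
I₁ = I₀ cos²(-10° − 0°) = I₀ cos²(10°) = 0.9698 I₀.
I₂ = I₁ cos²(59° + 10°) = 0.9698 I₀ · cos²(69°) = 0.1246 I₀.
Ratio = 0.1246 / 0.5051 = 0.2466.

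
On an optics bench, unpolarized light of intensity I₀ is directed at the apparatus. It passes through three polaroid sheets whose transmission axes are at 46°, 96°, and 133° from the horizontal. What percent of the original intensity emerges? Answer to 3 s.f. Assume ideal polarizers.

≈ 13.2%

Unpolarized light through the first polarizer → I₁ = ½ I₀, now polarized at 46°.
I₂ = I₁ cos²(96° − 46°) = 0.5 I₀ · cos²(50°) = 0.2066 I₀.
I₃ = I₂ cos²(133° − 96°) = 0.2066 I₀ · cos²(37°) = 0.1318 I₀.
That is 13.18% of the incident intensity.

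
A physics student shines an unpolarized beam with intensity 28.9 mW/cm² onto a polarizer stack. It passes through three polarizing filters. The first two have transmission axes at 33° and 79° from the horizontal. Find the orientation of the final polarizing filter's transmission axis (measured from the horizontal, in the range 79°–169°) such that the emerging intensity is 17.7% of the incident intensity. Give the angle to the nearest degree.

Unpolarized light through the first polarizer → I₁ = ½ I₀, now polarized at 33°.
I₂ = I₁ cos²(79° − 33°) = 0.5 I₀ · cos²(46°) = 0.2413 I₀.
Need I₃/I₀ = 0.177, so cos²(θ − 79°) = 0.177 / 0.2413 = 0.7336.
θ − 79° = arccos(√0.7336) = 31.1°, giving θ ≈ 79 + 31.1 = 110.1°.

θ ≈ 110°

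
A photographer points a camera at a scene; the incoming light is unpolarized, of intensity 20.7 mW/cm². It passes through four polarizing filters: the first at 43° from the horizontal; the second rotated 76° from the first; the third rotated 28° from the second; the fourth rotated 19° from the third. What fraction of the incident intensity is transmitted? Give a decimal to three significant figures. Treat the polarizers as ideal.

Unpolarized light through the first polarizer → I₁ = 20.7 mW/cm²/2 = 10.35 mW/cm², polarized at 43°.
I₂ = I₁ · cos²(76°) = 10.35 · 0.05853 = 0.6057 mW/cm².
I₃ = I₂ · cos²(28°) = 0.6057 · 0.7796 = 0.4722 mW/cm².
I₄ = I₃ · cos²(19°) = 0.4722 · 0.894 = 0.4222 mW/cm².
Transmitted fraction = 0.0204.

I/I₀ ≈ 0.0204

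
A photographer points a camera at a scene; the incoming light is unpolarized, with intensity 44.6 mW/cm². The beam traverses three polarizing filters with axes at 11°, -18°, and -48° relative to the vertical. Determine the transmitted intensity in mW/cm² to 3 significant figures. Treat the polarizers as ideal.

Unpolarized light through the first polarizer → I₁ = 44.6 mW/cm²/2 = 22.3 mW/cm², polarized at 11°.
I₂ = I₁ · cos²(29°) = 22.3 · 0.765 = 17.06 mW/cm².
I₃ = I₂ · cos²(30°) = 17.06 · 0.75 = 12.79 mW/cm².

I ≈ 12.8 mW/cm²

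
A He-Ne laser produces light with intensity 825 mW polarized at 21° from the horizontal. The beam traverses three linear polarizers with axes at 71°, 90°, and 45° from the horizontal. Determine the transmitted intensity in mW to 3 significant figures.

I ≈ 152 mW

I₁ = 825 mW · cos²(50°) = 340.9 mW.
I₂ = I₁ · cos²(19°) = 340.9 · 0.894 = 304.7 mW.
I₃ = I₂ · cos²(45°) = 304.7 · 0.5 = 152.4 mW.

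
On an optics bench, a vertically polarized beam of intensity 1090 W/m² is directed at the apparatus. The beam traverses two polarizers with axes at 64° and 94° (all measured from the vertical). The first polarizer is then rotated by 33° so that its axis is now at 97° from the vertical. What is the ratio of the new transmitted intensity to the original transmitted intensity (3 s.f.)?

I_new/I_old ≈ 0.103

Before rotation:
By Malus's law, I₁ = I₀ cos²(64° − 0°) = I₀ cos²(64°) = 0.1922 I₀.
I₂ = I₁ cos²(94° − 64°) = 0.1922 I₀ · cos²(30°) = 0.1441 I₀.
After rotation:
I₁ = I₀ cos²(97° − 0°) = I₀ cos²(83°) = 0.01485 I₀.
I₂ = I₁ cos²(94° − 97°) = 0.01485 I₀ · cos²(3°) = 0.01481 I₀.
Ratio = 0.01481 / 0.1441 = 0.1028.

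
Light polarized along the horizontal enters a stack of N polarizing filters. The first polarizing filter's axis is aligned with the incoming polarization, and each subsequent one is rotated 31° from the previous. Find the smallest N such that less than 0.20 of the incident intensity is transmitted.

N = 7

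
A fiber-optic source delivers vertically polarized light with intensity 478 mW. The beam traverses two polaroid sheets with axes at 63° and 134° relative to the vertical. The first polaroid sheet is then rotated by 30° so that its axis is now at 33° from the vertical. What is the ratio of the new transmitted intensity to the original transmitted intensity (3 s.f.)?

I_new/I_old ≈ 1.17

Before rotation:
I₁ = I₀ cos²(63° − 0°) = I₀ cos²(63°) = 0.2061 I₀.
I₂ = I₁ cos²(134° − 63°) = 0.2061 I₀ · cos²(71°) = 0.02185 I₀.
After rotation:
I₁ = I₀ cos²(33° − 0°) = I₀ cos²(33°) = 0.7034 I₀.
Angle between axes 1 and 2: 79°. I₂ = 0.7034 I₀ · cos²(79°) = 0.02561 I₀.
Ratio = 0.02561 / 0.02185 = 1.172.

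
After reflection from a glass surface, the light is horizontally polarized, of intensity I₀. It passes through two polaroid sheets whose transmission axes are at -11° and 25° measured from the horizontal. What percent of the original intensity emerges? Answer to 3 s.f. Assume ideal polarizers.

I₁ = I₀ cos²(-11° − 0°) = I₀ cos²(11°) = 0.9636 I₀.
I₂ = I₁ cos²(25° + 11°) = 0.9636 I₀ · cos²(36°) = 0.6307 I₀.
That is 63.07% of the incident intensity.

≈ 63.1%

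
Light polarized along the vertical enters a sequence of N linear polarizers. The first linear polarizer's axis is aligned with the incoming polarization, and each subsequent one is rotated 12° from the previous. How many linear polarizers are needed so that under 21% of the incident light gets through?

First polarizer is aligned with the polarization: full transmission.
Each further stage multiplies by cos²(12°) = 0.9568.
After N polarizers: T = 0.9568^(N−1). Require T < 0.21 ⇒ N−1 > ln(0.21)/ln(0.9568) = 35.32, so N−1 ≥ 36 and N = 37.
Check: N=37 gives T = 0.2038 < 0.21; N=36 gives T = 0.213.

N = 37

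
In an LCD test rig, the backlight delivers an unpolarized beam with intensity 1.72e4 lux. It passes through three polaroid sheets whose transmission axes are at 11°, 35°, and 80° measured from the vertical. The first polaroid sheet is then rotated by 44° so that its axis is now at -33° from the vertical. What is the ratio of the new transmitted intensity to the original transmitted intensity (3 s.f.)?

I_new/I_old ≈ 0.168

Before rotation:
Unpolarized light through the first polarizer → I₁ = ½ I₀, now polarized at 11°.
I₂ = I₁ cos²(35° − 11°) = 0.5 I₀ · cos²(24°) = 0.4173 I₀.
I₃ = I₂ cos²(80° − 35°) = 0.4173 I₀ · cos²(45°) = 0.2086 I₀.
After rotation:
Unpolarized light through the first polarizer → I₁ = ½ I₀, now polarized at -33°.
I₂ = I₁ cos²(35° + 33°) = 0.5 I₀ · cos²(68°) = 0.07017 I₀.
I₃ = I₂ cos²(80° − 35°) = 0.07017 I₀ · cos²(45°) = 0.03508 I₀.
Ratio = 0.03508 / 0.2086 = 0.1681.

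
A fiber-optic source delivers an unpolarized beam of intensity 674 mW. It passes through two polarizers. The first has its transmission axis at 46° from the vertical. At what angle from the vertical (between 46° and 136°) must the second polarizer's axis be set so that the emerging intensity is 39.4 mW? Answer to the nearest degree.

θ ≈ 116°

Unpolarized light through the first polarizer → I₁ = ½ I₀, now polarized at 46°.
Target fraction: 39.4 / 674 mW = 0.05846 of I₀.
Need I₂/I₀ = 0.05846, so cos²(θ − 46°) = 0.05846 / 0.5 = 0.1169.
θ − 46° = arccos(√0.1169) = 70.0°, giving θ ≈ 46 + 70.0 = 116.0°.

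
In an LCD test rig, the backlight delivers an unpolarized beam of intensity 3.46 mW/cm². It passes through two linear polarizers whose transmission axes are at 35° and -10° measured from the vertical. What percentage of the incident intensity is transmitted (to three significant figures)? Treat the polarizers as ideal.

≈ 25.0%

Unpolarized light through the first polarizer → I₁ = 3.46 mW/cm²/2 = 1.73 mW/cm², polarized at 35°.
I₂ = I₁ · cos²(45°) = 1.73 · 0.5 = 0.865 mW/cm².
That is 25% of the incident intensity.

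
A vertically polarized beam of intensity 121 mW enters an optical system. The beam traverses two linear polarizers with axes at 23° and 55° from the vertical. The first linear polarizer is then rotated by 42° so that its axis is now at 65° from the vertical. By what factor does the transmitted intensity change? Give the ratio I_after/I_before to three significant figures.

I_new/I_old ≈ 0.284

Before rotation:
I₁ = I₀ cos²(23° − 0°) = I₀ cos²(23°) = 0.8473 I₀.
I₂ = I₁ cos²(55° − 23°) = 0.8473 I₀ · cos²(32°) = 0.6094 I₀.
After rotation:
I₁ = I₀ cos²(65° − 0°) = I₀ cos²(65°) = 0.1786 I₀.
I₂ = I₁ cos²(55° − 65°) = 0.1786 I₀ · cos²(10°) = 0.1732 I₀.
Ratio = 0.1732 / 0.6094 = 0.2843.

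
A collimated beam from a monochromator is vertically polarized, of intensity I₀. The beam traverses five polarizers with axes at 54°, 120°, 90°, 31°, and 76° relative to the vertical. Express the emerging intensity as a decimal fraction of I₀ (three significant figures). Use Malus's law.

By Malus's law, I₁ = I₀ cos²(54° − 0°) = I₀ cos²(54°) = 0.3455 I₀.
I₂ = I₁ cos²(120° − 54°) = 0.3455 I₀ · cos²(66°) = 0.05716 I₀.
I₃ = I₂ cos²(90° − 120°) = 0.05716 I₀ · cos²(30°) = 0.04287 I₀.
I₄ = I₃ cos²(31° − 90°) = 0.04287 I₀ · cos²(59°) = 0.01137 I₀.
I₅ = I₄ cos²(76° − 31°) = 0.01137 I₀ · cos²(45°) = 0.005686 I₀.
Transmitted fraction = 0.005686.

≈ 0.00569 I₀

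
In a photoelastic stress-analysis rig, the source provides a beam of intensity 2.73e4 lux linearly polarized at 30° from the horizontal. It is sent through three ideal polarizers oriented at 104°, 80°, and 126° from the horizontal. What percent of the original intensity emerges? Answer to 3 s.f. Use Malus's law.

By Malus's law, I₁ = 2.73e4 lux · cos²(74°) = 2074 lux.
I₂ = I₁ · cos²(24°) = 2074 · 0.8346 = 1731 lux.
I₃ = I₂ · cos²(46°) = 1731 · 0.4826 = 835.3 lux.
That is 3.06% of the incident intensity.

≈ 3.06%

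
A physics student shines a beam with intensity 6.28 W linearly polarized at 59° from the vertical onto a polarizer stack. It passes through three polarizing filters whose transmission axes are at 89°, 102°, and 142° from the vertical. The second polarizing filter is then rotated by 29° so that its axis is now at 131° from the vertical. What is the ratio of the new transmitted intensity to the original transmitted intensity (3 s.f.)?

I_new/I_old ≈ 0.955

Before rotation:
I₁ = I₀ cos²(89° − 59°) = I₀ cos²(30°) = 0.75 I₀.
I₂ = I₁ cos²(102° − 89°) = 0.75 I₀ · cos²(13°) = 0.712 I₀.
I₃ = I₂ cos²(142° − 102°) = 0.712 I₀ · cos²(40°) = 0.4178 I₀.
After rotation:
I₁ = I₀ cos²(89° − 59°) = I₀ cos²(30°) = 0.75 I₀.
I₂ = I₁ cos²(131° − 89°) = 0.75 I₀ · cos²(42°) = 0.4142 I₀.
I₃ = I₂ cos²(142° − 131°) = 0.4142 I₀ · cos²(11°) = 0.3991 I₀.
Ratio = 0.3991 / 0.4178 = 0.9552.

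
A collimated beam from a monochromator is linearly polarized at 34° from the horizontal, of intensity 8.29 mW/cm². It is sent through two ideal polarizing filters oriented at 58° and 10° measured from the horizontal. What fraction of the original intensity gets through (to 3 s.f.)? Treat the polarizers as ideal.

I/I₀ ≈ 0.374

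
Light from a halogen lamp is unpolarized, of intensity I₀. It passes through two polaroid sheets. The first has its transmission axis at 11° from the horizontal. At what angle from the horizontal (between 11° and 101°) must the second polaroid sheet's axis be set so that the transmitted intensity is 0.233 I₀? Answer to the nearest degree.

Unpolarized light through the first polarizer → I₁ = ½ I₀, now polarized at 11°.
Need I₂/I₀ = 0.233, so cos²(θ − 11°) = 0.233 / 0.5 = 0.466.
θ − 11° = arccos(√0.466) = 46.9°, giving θ ≈ 11 + 46.9 = 57.9°.

θ ≈ 58°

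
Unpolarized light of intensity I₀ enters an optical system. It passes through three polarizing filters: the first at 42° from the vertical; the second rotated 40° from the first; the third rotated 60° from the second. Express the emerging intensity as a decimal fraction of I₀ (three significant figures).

Unpolarized light through the first polarizer → I₁ = ½ I₀, now polarized at 42°.
I₂ = I₁ cos²(40°) = 0.5 · 0.5868 I₀ = 0.2934 I₀.
I₃ = I₂ cos²(60°) = 0.2934 · 0.25 I₀ = 0.07335 I₀.
Transmitted fraction = 0.07335.

≈ 0.0734 I₀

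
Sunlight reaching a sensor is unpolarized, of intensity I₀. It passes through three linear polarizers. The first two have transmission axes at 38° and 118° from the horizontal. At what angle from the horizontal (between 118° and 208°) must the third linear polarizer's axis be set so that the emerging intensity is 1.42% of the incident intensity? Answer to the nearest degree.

Unpolarized light through the first polarizer → I₁ = ½ I₀, now polarized at 38°.
I₂ = I₁ cos²(118° − 38°) = 0.5 I₀ · cos²(80°) = 0.01508 I₀.
Need I₃/I₀ = 0.0142, so cos²(θ − 118°) = 0.0142 / 0.01508 = 0.9418.
θ − 118° = arccos(√0.9418) = 14.0°, giving θ ≈ 118 + 14.0 = 132.0°.

θ ≈ 132°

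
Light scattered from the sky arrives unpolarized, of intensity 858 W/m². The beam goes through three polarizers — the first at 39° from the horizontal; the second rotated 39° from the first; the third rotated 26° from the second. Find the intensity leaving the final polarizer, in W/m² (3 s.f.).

I ≈ 209 W/m²

Unpolarized light through the first polarizer → I₁ = 858 W/m²/2 = 429 W/m², polarized at 39°.
I₂ = I₁ · cos²(39°) = 429 · 0.604 = 259.1 W/m².
I₃ = I₂ · cos²(26°) = 259.1 · 0.8078 = 209.3 W/m².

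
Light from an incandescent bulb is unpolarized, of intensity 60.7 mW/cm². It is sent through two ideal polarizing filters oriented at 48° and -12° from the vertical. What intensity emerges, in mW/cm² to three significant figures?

I ≈ 7.59 mW/cm²

Unpolarized light through the first polarizer → I₁ = 60.7 mW/cm²/2 = 30.35 mW/cm², polarized at 48°.
I₂ = I₁ · cos²(60°) = 30.35 · 0.25 = 7.588 mW/cm².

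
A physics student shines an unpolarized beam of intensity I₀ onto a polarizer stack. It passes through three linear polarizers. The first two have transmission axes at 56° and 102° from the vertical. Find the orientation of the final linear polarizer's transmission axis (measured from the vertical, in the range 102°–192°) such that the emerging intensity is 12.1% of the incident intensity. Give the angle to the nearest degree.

Unpolarized light through the first polarizer → I₁ = ½ I₀, now polarized at 56°.
I₂ = I₁ cos²(102° − 56°) = 0.5 I₀ · cos²(46°) = 0.2413 I₀.
Need I₃/I₀ = 0.121, so cos²(θ − 102°) = 0.121 / 0.2413 = 0.5015.
θ − 102° = arccos(√0.5015) = 44.9°, giving θ ≈ 102 + 44.9 = 146.9°.

θ ≈ 147°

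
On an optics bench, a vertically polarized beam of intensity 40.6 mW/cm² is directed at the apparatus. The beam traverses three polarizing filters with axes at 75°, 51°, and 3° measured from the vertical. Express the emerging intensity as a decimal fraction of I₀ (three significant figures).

I₁ = 40.6 mW/cm² · cos²(75°) = 2.72 mW/cm².
I₂ = I₁ · cos²(24°) = 2.72 · 0.8346 = 2.27 mW/cm².
I₃ = I₂ · cos²(48°) = 2.27 · 0.4477 = 1.016 mW/cm².
Transmitted fraction = 0.02503.

I/I₀ ≈ 0.0250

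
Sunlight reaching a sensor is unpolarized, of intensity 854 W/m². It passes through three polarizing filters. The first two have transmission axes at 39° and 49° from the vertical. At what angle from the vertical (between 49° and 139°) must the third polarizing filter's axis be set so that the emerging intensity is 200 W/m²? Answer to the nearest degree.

θ ≈ 95°

Unpolarized light through the first polarizer → I₁ = ½ I₀, now polarized at 39°.
I₂ = I₁ cos²(49° − 39°) = 0.5 I₀ · cos²(10°) = 0.4849 I₀.
Target fraction: 200 / 854 W/m² = 0.2342 of I₀.
Need I₃/I₀ = 0.2342, so cos²(θ − 49°) = 0.2342 / 0.4849 = 0.4829.
θ − 49° = arccos(√0.4829) = 46.0°, giving θ ≈ 49 + 46.0 = 95.0°.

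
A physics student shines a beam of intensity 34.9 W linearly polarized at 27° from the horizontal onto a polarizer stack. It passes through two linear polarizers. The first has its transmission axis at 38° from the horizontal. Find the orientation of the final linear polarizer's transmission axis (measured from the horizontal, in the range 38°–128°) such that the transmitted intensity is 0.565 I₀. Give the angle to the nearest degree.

θ ≈ 78°

By Malus's law, I₁ = I₀ cos²(38° − 27°) = I₀ cos²(11°) = 0.9636 I₀.
Need I₂/I₀ = 0.565, so cos²(θ − 38°) = 0.565 / 0.9636 = 0.5863.
θ − 38° = arccos(√0.5863) = 40.0°, giving θ ≈ 38 + 40.0 = 78.0°.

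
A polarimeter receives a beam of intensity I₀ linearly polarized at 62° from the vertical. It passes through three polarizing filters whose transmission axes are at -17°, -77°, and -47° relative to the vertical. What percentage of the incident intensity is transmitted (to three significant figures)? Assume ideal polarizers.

I₁ = I₀ cos²(-17° − 62°) = I₀ cos²(79°) = 0.03641 I₀.
I₂ = I₁ cos²(-77° + 17°) = 0.03641 I₀ · cos²(60°) = 0.009102 I₀.
I₃ = I₂ cos²(-47° + 77°) = 0.009102 I₀ · cos²(30°) = 0.006827 I₀.
That is 0.6827% of the incident intensity.

≈ 0.683%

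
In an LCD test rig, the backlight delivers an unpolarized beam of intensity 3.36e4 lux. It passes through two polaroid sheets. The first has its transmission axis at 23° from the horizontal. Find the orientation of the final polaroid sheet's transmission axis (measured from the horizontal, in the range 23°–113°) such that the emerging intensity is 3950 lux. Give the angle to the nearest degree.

θ ≈ 84°

Unpolarized light through the first polarizer → I₁ = ½ I₀, now polarized at 23°.
Target fraction: 3950 / 3.36e4 lux = 0.1176 of I₀.
Need I₂/I₀ = 0.1176, so cos²(θ − 23°) = 0.1176 / 0.5 = 0.2351.
θ − 23° = arccos(√0.2351) = 61.0°, giving θ ≈ 23 + 61.0 = 84.0°.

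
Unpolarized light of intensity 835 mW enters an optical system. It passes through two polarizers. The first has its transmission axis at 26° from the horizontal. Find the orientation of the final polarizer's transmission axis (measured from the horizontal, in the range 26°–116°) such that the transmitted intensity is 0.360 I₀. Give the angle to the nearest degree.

Unpolarized light through the first polarizer → I₁ = ½ I₀, now polarized at 26°.
Need I₂/I₀ = 0.36, so cos²(θ − 26°) = 0.36 / 0.5 = 0.72.
θ − 26° = arccos(√0.72) = 31.9°, giving θ ≈ 26 + 31.9 = 57.9°.

θ ≈ 58°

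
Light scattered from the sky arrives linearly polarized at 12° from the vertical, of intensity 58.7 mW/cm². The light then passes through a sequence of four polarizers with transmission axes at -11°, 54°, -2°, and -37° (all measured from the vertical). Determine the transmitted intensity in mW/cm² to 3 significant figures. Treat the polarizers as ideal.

I ≈ 1.86 mW/cm²

By Malus's law, I₁ = 58.7 mW/cm² · cos²(23°) = 49.74 mW/cm².
I₂ = I₁ · cos²(65°) = 49.74 · 0.1786 = 8.884 mW/cm².
I₃ = I₂ · cos²(56°) = 8.884 · 0.3127 = 2.778 mW/cm².
I₄ = I₃ · cos²(35°) = 2.778 · 0.671 = 1.864 mW/cm².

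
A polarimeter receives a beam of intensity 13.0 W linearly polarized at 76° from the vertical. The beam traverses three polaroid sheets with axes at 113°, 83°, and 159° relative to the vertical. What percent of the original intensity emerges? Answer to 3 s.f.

≈ 2.80%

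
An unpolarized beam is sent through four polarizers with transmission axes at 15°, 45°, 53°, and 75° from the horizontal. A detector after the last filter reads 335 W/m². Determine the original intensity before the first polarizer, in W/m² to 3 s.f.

Unpolarized light through the first polarizer → I₁ = ½ I₀, now polarized at 15°.
I₂ = I₁ cos²(45° − 15°) = 0.5 I₀ · cos²(30°) = 0.375 I₀.
I₃ = I₂ cos²(53° − 45°) = 0.375 I₀ · cos²(8°) = 0.3677 I₀.
I₄ = I₃ cos²(75° − 53°) = 0.3677 I₀ · cos²(22°) = 0.3161 I₀.
So 335 W/m² = 0.3161 I₀, giving I₀ = 335/0.3161 = 1060 W/m².

I₀ ≈ 1060 W/m²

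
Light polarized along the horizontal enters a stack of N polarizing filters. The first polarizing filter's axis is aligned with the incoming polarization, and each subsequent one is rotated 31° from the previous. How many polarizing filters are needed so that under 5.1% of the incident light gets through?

First polarizer is aligned with the polarization: full transmission.
Each further stage multiplies by cos²(31°) = 0.7347.
After N polarizers: T = 0.7347^(N−1). Require T < 0.051 ⇒ N−1 > ln(0.051)/ln(0.7347) = 9.65, so N−1 ≥ 10 and N = 11.
Check: N=11 gives T = 0.04585 < 0.051; N=10 gives T = 0.0624.

N = 11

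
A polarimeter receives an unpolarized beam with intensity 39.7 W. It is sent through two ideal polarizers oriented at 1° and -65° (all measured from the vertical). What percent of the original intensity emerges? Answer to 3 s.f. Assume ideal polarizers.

≈ 8.27%

Unpolarized light through the first polarizer → I₁ = 39.7 W/2 = 19.85 W, polarized at 1°.
I₂ = I₁ · cos²(66°) = 19.85 · 0.1654 = 3.284 W.
That is 8.272% of the incident intensity.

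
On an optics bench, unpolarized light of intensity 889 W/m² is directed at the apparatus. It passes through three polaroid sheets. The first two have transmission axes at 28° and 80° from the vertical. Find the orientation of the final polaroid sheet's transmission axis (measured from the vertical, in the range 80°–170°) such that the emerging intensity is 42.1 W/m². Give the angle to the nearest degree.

θ ≈ 140°

Unpolarized light through the first polarizer → I₁ = ½ I₀, now polarized at 28°.
I₂ = I₁ cos²(80° − 28°) = 0.5 I₀ · cos²(52°) = 0.1895 I₀.
Target fraction: 42.1 / 889 W/m² = 0.04736 of I₀.
Need I₃/I₀ = 0.04736, so cos²(θ − 80°) = 0.04736 / 0.1895 = 0.2499.
θ − 80° = arccos(√0.2499) = 60.0°, giving θ ≈ 80 + 60.0 = 140.0°.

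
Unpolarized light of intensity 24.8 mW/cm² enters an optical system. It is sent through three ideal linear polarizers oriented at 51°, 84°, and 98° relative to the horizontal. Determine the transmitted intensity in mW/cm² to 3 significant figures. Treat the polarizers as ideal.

Unpolarized light through the first polarizer → I₁ = 24.8 mW/cm²/2 = 12.4 mW/cm², polarized at 51°.
I₂ = I₁ · cos²(33°) = 12.4 · 0.7034 = 8.722 mW/cm².
I₃ = I₂ · cos²(14°) = 8.722 · 0.9415 = 8.211 mW/cm².

I ≈ 8.21 mW/cm²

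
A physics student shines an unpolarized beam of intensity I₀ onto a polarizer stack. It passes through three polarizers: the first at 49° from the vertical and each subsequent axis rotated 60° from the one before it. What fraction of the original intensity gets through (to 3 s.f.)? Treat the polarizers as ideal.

≈ 0.0313 I₀

Unpolarized light through the first polarizer → I₁ = ½ I₀, now polarized at 49°.
I₂ = I₁ cos²(60°) = 0.5 · 0.25 I₀ = 0.125 I₀.
I₃ = I₂ cos²(60°) = 0.125 · 0.25 I₀ = 0.03125 I₀.
Transmitted fraction = 0.03125.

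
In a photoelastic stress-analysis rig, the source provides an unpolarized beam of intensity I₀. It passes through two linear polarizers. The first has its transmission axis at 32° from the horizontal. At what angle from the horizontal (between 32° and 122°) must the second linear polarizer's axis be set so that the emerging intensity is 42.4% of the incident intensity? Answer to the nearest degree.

Unpolarized light through the first polarizer → I₁ = ½ I₀, now polarized at 32°.
Need I₂/I₀ = 0.424, so cos²(θ − 32°) = 0.424 / 0.5 = 0.848.
θ − 32° = arccos(√0.848) = 22.9°, giving θ ≈ 32 + 22.9 = 54.9°.

θ ≈ 55°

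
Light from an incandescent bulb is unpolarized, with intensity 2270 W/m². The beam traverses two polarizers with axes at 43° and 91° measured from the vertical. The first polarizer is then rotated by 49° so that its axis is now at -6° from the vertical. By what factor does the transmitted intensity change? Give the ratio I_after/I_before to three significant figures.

I_new/I_old ≈ 0.0332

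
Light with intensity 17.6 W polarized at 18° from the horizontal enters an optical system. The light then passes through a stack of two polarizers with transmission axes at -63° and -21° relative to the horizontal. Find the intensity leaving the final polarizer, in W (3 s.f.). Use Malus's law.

I ≈ 0.238 W

By Malus's law, I₁ = 17.6 W · cos²(81°) = 0.4307 W.
I₂ = I₁ · cos²(42°) = 0.4307 · 0.5523 = 0.2379 W.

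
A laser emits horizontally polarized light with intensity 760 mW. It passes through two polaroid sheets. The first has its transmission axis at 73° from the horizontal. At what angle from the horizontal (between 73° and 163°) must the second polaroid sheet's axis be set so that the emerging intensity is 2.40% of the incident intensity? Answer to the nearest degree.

I₁ = I₀ cos²(73° − 0°) = I₀ cos²(73°) = 0.08548 I₀.
Need I₂/I₀ = 0.024, so cos²(θ − 73°) = 0.024 / 0.08548 = 0.2808.
θ − 73° = arccos(√0.2808) = 58.0°, giving θ ≈ 73 + 58.0 = 131.0°.

θ ≈ 131°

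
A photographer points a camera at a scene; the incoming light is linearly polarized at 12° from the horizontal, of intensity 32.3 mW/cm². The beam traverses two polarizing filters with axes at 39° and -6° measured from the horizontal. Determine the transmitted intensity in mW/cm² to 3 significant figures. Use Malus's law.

I ≈ 12.8 mW/cm²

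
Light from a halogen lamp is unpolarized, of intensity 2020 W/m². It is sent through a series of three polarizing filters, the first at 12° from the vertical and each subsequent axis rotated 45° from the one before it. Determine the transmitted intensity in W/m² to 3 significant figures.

Unpolarized light through the first polarizer → I₁ = 2020 W/m²/2 = 1010 W/m², polarized at 12°.
I₂ = I₁ · cos²(45°) = 1010 · 0.5 = 505 W/m².
I₃ = I₂ · cos²(45°) = 505 · 0.5 = 252.5 W/m².

I ≈ 253 W/m²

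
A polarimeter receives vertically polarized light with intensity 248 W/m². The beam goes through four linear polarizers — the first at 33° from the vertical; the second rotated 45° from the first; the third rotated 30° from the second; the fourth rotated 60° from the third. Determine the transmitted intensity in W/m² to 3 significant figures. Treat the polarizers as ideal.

I ≈ 16.4 W/m²

I₁ = 248 W/m² · cos²(33°) = 174.4 W/m².
I₂ = I₁ · cos²(45°) = 174.4 · 0.5 = 87.22 W/m².
I₃ = I₂ · cos²(30°) = 87.22 · 0.75 = 65.41 W/m².
I₄ = I₃ · cos²(60°) = 65.41 · 0.25 = 16.35 W/m².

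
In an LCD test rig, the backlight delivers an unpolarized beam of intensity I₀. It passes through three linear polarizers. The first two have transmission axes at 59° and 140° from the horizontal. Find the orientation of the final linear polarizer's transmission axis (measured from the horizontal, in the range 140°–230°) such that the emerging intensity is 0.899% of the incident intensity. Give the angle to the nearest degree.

θ ≈ 171°

Unpolarized light through the first polarizer → I₁ = ½ I₀, now polarized at 59°.
I₂ = I₁ cos²(140° − 59°) = 0.5 I₀ · cos²(81°) = 0.01224 I₀.
Need I₃/I₀ = 0.00899, so cos²(θ − 140°) = 0.00899 / 0.01224 = 0.7347.
θ − 140° = arccos(√0.7347) = 31.0°, giving θ ≈ 140 + 31.0 = 171.0°.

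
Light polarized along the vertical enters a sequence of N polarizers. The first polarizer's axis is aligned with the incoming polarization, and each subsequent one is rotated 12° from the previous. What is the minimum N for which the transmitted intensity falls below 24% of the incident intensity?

N = 34

First polarizer is aligned with the polarization: full transmission.
Each further stage multiplies by cos²(12°) = 0.9568.
After N polarizers: T = 0.9568^(N−1). Require T < 0.24 ⇒ N−1 > ln(0.24)/ln(0.9568) = 32.30, so N−1 ≥ 33 and N = 34.
Check: N=34 gives T = 0.2326 < 0.24; N=33 gives T = 0.2432.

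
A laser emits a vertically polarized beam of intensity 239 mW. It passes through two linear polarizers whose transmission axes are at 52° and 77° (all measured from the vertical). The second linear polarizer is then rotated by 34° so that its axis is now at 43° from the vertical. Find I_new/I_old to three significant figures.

I_new/I_old ≈ 1.19

Before rotation:
By Malus's law, I₁ = I₀ cos²(52° − 0°) = I₀ cos²(52°) = 0.379 I₀.
I₂ = I₁ cos²(77° − 52°) = 0.379 I₀ · cos²(25°) = 0.3113 I₀.
After rotation:
I₁ = I₀ cos²(52° − 0°) = I₀ cos²(52°) = 0.379 I₀.
I₂ = I₁ cos²(43° − 52°) = 0.379 I₀ · cos²(9°) = 0.3698 I₀.
Ratio = 0.3698 / 0.3113 = 1.188.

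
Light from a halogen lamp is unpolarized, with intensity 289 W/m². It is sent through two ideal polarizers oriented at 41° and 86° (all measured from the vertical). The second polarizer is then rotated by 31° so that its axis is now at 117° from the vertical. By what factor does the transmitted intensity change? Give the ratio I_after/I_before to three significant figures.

I_new/I_old ≈ 0.117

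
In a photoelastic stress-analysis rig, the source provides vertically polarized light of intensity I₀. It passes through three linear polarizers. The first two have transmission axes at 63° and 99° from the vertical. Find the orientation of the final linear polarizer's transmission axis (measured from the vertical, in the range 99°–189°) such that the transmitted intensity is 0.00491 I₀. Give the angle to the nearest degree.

I₁ = I₀ cos²(63° − 0°) = I₀ cos²(63°) = 0.2061 I₀.
I₂ = I₁ cos²(99° − 63°) = 0.2061 I₀ · cos²(36°) = 0.1349 I₀.
Need I₃/I₀ = 0.00491, so cos²(θ − 99°) = 0.00491 / 0.1349 = 0.0364.
θ − 99° = arccos(√0.0364) = 79.0°, giving θ ≈ 99 + 79.0 = 178.0°.

θ ≈ 178°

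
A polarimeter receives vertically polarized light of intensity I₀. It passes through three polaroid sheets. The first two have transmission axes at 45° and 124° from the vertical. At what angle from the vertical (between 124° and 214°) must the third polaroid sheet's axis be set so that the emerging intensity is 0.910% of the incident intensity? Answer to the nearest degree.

θ ≈ 169°

By Malus's law, I₁ = I₀ cos²(45° − 0°) = I₀ cos²(45°) = 0.5 I₀.
I₂ = I₁ cos²(124° − 45°) = 0.5 I₀ · cos²(79°) = 0.0182 I₀.
Need I₃/I₀ = 0.0091, so cos²(θ − 124°) = 0.0091 / 0.0182 = 0.4999.
θ − 124° = arccos(√0.4999) = 45.0°, giving θ ≈ 124 + 45.0 = 169.0°.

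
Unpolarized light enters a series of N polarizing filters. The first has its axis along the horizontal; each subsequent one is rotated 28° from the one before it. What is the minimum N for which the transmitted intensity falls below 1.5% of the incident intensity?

First polarizer halves the unpolarized light: factor 1/2.
Each further stage multiplies by cos²(28°) = 0.7796.
After N polarizers: T = 0.5·0.7796^(N−1). Require T < 0.015 ⇒ N−1 > ln(0.015/0.5)/ln(0.7796) = 14.08, so N−1 ≥ 15 and N = 16.
Check: N=16 gives T = 0.01194 < 0.015; N=15 gives T = 0.01532.

N = 16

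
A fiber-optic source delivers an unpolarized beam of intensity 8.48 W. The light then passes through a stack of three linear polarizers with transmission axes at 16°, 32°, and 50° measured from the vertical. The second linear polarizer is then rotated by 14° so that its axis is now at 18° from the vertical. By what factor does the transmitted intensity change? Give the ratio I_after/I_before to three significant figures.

I_new/I_old ≈ 0.859

Before rotation:
Unpolarized light through the first polarizer → I₁ = ½ I₀, now polarized at 16°.
I₂ = I₁ cos²(32° − 16°) = 0.5 I₀ · cos²(16°) = 0.462 I₀.
I₃ = I₂ cos²(50° − 32°) = 0.462 I₀ · cos²(18°) = 0.4179 I₀.
After rotation:
Unpolarized light through the first polarizer → I₁ = ½ I₀, now polarized at 16°.
I₂ = I₁ cos²(18° − 16°) = 0.5 I₀ · cos²(2°) = 0.4994 I₀.
I₃ = I₂ cos²(50° − 18°) = 0.4994 I₀ · cos²(32°) = 0.3592 I₀.
Ratio = 0.3592 / 0.4179 = 0.8594.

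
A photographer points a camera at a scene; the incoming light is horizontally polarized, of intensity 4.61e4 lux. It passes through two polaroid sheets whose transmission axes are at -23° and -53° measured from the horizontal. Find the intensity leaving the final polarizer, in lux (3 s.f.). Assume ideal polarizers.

I₁ = 4.61e4 lux · cos²(23°) = 3.906e+04 lux.
I₂ = I₁ · cos²(30°) = 3.906e+04 · 0.75 = 2.93e+04 lux.

I ≈ 2.93e4 lux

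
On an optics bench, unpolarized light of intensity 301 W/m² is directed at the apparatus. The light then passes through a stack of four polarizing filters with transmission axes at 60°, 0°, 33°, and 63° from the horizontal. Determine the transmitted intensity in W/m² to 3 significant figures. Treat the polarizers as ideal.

I ≈ 19.8 W/m²

Unpolarized light through the first polarizer → I₁ = 301 W/m²/2 = 150.5 W/m², polarized at 60°.
I₂ = I₁ · cos²(60°) = 150.5 · 0.25 = 37.63 W/m².
I₃ = I₂ · cos²(33°) = 37.63 · 0.7034 = 26.46 W/m².
I₄ = I₃ · cos²(30°) = 26.46 · 0.75 = 19.85 W/m².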